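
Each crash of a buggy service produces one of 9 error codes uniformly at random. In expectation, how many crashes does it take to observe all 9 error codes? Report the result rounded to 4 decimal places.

25.4607

The wait to go from k to k+1 distinct error codes is geometric with mean 9/(9-k).
E[T] = 9/9 + 9/8 + 9/7 + ... + 9/2 + 9/1 = 9·H_{9}.
H_{9} = 2.82897, so E[T] = 25.46071.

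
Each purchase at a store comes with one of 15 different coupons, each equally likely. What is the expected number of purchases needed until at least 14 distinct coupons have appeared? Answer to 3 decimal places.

Going from k to k+1 distinct takes a geometric number of purchases with mean 15/(15-k).
Sum over k = 0,...,13: E = 15/15 + 15/14 + 15/13 + ... + 15/3 + 15/2 = 34.7734.

34.773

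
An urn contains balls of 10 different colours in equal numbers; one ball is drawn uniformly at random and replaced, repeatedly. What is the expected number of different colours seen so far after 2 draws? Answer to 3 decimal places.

1.900

For each colour, P(seen in 2 draws) = 1 - (9/10)^2 = 0.1900.
By linearity of expectation, E[distinct seen] = 10·(1 - (9/10)^2) = 1.9000.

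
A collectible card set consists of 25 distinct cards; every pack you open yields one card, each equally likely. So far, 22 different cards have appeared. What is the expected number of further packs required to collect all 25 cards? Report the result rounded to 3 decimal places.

45.833

The wait to go from k to k+1 distinct cards is geometric with mean 25/(25-k).
Sum over k = 22,...,24: E = 25/3 + 25/2 + 25/1 = 45.8333.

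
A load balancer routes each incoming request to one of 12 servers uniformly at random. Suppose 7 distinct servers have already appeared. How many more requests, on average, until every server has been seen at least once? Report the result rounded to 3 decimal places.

27.400

With k distinct servers already seen, the next new one takes an expected 12/(12-k) requests.
Sum over k = 7,...,11: E = 12/5 + 12/4 + 12/3 + 12/2 + 12/1 = 27.4000.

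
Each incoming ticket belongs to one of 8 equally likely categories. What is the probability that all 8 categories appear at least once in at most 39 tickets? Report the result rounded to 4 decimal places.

By inclusion–exclusion over which categories are missing,
P(all seen) = Σ_{j=0}^{8} (-1)^j C(8,j)((8-j)/8)^39
= 1.00000 - 0.04379 + 0.00038 - 0.00000 + 0.00000 - 0.00000 + 0.00000 - 0.00000 + 0.00000
= 0.95658.

0.9566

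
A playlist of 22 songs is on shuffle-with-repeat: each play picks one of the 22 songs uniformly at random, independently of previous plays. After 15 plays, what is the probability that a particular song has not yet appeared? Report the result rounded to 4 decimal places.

0.4977

On each play the fixed song fails to appear with probability 21/22.
P(still missing after 15) = (21/22)^15 = 0.49768.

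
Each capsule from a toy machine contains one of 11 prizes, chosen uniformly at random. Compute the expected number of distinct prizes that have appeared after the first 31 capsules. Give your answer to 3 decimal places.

10.427

For each prize, P(seen in 31 capsules) = 1 - (10/11)^31 = 0.9479.
By linearity of expectation, E[distinct seen] = 11·(1 - (10/11)^31) = 10.4269.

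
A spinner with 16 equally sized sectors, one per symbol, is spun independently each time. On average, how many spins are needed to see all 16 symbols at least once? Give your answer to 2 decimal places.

54.09

Split into phases: going from k distinct to k+1 distinct takes on average 16/(16-k) spins.
E[T] = 16/16 + 16/15 + 16/14 + ... + 16/2 + 16/1 = 16·H_{16}.
H_{16} = 3.381, so E[T] = 54.092.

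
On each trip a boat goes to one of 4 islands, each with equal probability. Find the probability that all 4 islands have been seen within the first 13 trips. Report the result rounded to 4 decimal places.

0.9057

Let A_i be the event that island i is missing after 13 trips. By inclusion–exclusion on the A_i,
P(all seen) = Σ_{j=0}^{4} (-1)^j C(4,j)((4-j)/4)^13
= 1.00000 - 0.09503 + 0.00073 - 0.00000 + 0.00000
= 0.90570.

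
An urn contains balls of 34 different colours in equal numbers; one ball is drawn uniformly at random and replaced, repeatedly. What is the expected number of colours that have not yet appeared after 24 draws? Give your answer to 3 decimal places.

For each colour, P(unseen after 24) = (33/34)^24 = 0.4885.
By linearity of expectation, E[unseen] = 34·(33/34)^24 = 16.6081.

16.608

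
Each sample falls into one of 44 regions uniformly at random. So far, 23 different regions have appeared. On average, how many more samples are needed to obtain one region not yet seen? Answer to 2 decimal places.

2.10

The number of samples until the next new region is geometric with success probability 21/44, so its mean is 44/21.
E = 44/21 = 2.095.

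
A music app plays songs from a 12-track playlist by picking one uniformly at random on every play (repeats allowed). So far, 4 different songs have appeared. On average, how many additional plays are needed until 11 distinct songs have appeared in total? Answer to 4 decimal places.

From k distinct to k+1 distinct takes on average 12/(12-k) plays.
Sum over k = 4,...,10: E = 12/8 + 12/7 + 12/6 + ... + 12/3 + 12/2 = 20.61429.

20.6143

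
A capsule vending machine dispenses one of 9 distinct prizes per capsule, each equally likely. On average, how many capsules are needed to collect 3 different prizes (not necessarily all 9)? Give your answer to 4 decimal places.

Going from k to k+1 distinct takes a geometric number of capsules with mean 9/(9-k).
Sum over k = 0,...,2: E = 9/9 + 9/8 + 9/7 = 3.41071.

3.4107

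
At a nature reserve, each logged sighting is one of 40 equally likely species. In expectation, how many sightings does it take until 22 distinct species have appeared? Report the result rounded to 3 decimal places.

With k distinct species already seen, the next new one arrives after an expected 40/(40-k) sightings.
Sum over k = 0,...,21: E = 40/40 + 40/39 + 40/38 + ... + 40/20 + 40/19 = 31.3374.

31.337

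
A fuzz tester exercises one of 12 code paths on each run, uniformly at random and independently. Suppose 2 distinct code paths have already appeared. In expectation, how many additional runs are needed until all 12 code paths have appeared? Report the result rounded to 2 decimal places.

From k distinct to k+1 distinct takes on average 12/(12-k) runs.
Sum over k = 2,...,11: E = 12/10 + 12/9 + 12/8 + ... + 12/2 + 12/1 = 35.148.

35.15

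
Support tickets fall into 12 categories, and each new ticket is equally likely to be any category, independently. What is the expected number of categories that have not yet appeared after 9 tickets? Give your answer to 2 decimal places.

5.48

For each category, P(unseen after 9) = (11/12)^9 = 0.457.
By linearity of expectation, E[unseen] = 12·(11/12)^9 = 5.484.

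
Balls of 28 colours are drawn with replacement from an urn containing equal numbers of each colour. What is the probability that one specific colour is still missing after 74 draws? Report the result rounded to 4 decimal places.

Each draw misses the fixed colour with probability (28-1)/28 = 27/28, independently.
P(still missing after 74) = (27/28)^74 = 0.06780.

0.0678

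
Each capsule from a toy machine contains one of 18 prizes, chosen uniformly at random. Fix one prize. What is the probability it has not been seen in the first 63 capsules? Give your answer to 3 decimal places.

0.027

On each capsule the fixed prize fails to appear with probability 17/18.
P(still missing after 63) = (17/18)^63 = 0.0273.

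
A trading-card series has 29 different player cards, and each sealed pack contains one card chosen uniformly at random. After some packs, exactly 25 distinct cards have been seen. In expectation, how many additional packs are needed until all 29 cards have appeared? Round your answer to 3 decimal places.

With k distinct cards already seen, the next new one takes an expected 29/(29-k) packs.
Sum over k = 25,...,28: E = 29/4 + 29/3 + 29/2 + 29/1 = 60.4167.

60.417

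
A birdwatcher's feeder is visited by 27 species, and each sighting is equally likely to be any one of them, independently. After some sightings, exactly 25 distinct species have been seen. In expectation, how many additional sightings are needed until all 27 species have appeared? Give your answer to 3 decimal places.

The wait to go from k to k+1 distinct species is geometric with mean 27/(27-k).
Sum over k = 25,...,26: E = 27/2 + 27/1 = 40.5000.

40.500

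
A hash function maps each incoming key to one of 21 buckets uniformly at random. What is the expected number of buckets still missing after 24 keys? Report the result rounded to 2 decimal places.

6.51

For each bucket, P(unseen after 24) = (20/21)^24 = 0.310.
By linearity of expectation, E[unseen] = 21·(20/21)^24 = 6.511.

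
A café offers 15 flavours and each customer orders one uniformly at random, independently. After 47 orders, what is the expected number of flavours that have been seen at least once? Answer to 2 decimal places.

14.41

For each flavour, P(seen in 47 orders) = 1 - (14/15)^47 = 0.961.
By linearity of expectation, E[distinct seen] = 15·(1 - (14/15)^47) = 14.414.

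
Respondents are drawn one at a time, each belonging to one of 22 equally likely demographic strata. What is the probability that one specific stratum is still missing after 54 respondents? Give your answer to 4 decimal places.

0.0811

Each respondent misses the fixed stratum with probability (22-1)/22 = 21/22, independently.
P(still missing after 54) = (21/22)^54 = 0.08110.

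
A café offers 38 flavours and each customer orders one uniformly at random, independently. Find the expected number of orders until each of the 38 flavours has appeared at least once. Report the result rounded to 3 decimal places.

After k distinct flavours have appeared, the next order gives a new one with probability (38-k)/38, so the expected wait for the (k+1)-th is 38/(38-k).
E[T] = 38/38 + 38/37 + 38/36 + ... + 38/2 + 38/1 = 38·H_{38}.
H_{38} = 4.2279, so E[T] = 160.6603.

160.660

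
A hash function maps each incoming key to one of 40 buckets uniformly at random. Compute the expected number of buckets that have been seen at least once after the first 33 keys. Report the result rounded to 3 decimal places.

For each bucket, P(seen in 33 keys) = 1 - (39/40)^33 = 0.5663.
By linearity of expectation, E[distinct seen] = 40·(1 - (39/40)^33) = 22.6535.

22.653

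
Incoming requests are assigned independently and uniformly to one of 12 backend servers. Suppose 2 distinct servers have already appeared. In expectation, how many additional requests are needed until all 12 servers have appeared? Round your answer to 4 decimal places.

With k distinct servers already seen, the next new one takes an expected 12/(12-k) requests.
Sum over k = 2,...,11: E = 12/10 + 12/9 + 12/8 + ... + 12/2 + 12/1 = 35.14762.

35.1476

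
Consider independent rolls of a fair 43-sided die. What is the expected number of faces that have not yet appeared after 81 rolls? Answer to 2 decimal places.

For each face, P(unseen after 81) = (42/43)^81 = 0.149.
By linearity of expectation, E[unseen] = 43·(42/43)^81 = 6.393.

6.39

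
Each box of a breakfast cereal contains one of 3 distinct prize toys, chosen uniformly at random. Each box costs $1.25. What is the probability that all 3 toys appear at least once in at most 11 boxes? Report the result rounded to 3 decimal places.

Let A_i be the event that toy i is missing after 11 boxes. By inclusion–exclusion on the A_i,
P(all seen) = Σ_{j=0}^{3} (-1)^j C(3,j)((3-j)/3)^11
= 1.0000 - 0.0347 + 0.0000 - 0.0000
= 0.9653.

0.965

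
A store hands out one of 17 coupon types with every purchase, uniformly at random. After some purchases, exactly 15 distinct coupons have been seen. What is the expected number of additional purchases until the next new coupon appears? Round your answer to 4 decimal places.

8.5000

Each purchase yields a new coupon with probability (17-15)/17 = 2/17, so the wait is geometric with mean 17/2.
E = 17/2 = 8.50000.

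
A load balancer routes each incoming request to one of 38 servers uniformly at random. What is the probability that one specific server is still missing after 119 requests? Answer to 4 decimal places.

0.0419

On each request the fixed server fails to appear with probability 37/38.
P(still missing after 119) = (37/38)^119 = 0.04186.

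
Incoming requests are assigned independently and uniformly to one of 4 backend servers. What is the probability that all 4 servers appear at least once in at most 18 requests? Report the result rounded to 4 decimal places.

Let A_i be the event that server i is missing after 18 requests. By inclusion–exclusion on the A_i,
P(all seen) = Σ_{j=0}^{4} (-1)^j C(4,j)((4-j)/4)^18
= 1.00000 - 0.02255 + 0.00002 - 0.00000 + 0.00000
= 0.97747.

0.9775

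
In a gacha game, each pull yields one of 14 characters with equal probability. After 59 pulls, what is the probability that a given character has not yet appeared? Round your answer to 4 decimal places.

Each pull misses the fixed character with probability (14-1)/14 = 13/14, independently.
P(still missing after 59) = (13/14)^59 = 0.01262.

0.0126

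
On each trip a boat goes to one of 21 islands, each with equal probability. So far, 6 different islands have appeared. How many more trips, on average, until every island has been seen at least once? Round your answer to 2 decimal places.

69.68

From k distinct to k+1 distinct takes on average 21/(21-k) trips.
Sum over k = 6,...,20: E = 21/15 + 21/14 + 21/13 + ... + 21/2 + 21/1 = 69.683.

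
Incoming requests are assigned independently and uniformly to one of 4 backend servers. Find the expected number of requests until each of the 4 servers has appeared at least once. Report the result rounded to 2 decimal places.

After k distinct servers have appeared, the next request gives a new one with probability (4-k)/4, so the expected wait for the (k+1)-th is 4/(4-k).
E[T] = 4/4 + 4/3 + 4/2 + 4/1 = 4·H_{4}.
H_{4} = 2.083, so E[T] = 8.333.

8.33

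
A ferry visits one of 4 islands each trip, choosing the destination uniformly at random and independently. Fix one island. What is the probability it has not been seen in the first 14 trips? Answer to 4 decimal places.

On each trip the fixed island fails to appear with probability 3/4.
P(still missing after 14) = (3/4)^14 = 0.01782.

0.0178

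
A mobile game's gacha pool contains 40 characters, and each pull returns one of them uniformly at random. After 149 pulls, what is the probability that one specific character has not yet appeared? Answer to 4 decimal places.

On each pull the fixed character fails to appear with probability 39/40.
P(still missing after 149) = (39/40)^149 = 0.02300.

0.0230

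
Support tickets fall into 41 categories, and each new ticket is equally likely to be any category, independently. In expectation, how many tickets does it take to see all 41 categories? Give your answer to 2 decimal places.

176.42

After k distinct categories have appeared, the next ticket gives a new one with probability (41-k)/41, so the expected wait for the (k+1)-th is 41/(41-k).
E[T] = 41/41 + 41/40 + 41/39 + ... + 41/2 + 41/1 = 41·H_{41}.
H_{41} = 4.303, so E[T] = 176.420.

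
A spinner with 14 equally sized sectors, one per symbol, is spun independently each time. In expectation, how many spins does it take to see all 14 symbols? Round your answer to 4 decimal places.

After k distinct symbols have appeared, the next spin gives a new one with probability (14-k)/14, so the expected wait for the (k+1)-th is 14/(14-k).
E[T] = 14/14 + 14/13 + 14/12 + ... + 14/2 + 14/1 = 14·H_{14}.
H_{14} = 3.25156, so E[T] = 45.52187.

45.5219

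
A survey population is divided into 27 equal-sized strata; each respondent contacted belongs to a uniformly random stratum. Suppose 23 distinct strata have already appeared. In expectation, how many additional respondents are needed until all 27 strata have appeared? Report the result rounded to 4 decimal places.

56.2500

The wait to go from k to k+1 distinct strata is geometric with mean 27/(27-k).
Sum over k = 23,...,26: E = 27/4 + 27/3 + 27/2 + 27/1 = 56.25000.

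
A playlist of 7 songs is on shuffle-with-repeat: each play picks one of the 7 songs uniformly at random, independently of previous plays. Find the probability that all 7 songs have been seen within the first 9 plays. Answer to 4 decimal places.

0.0577

By inclusion–exclusion over which songs are missing,
P(all seen) = Σ_{j=0}^{7} (-1)^j C(7,j)((7-j)/7)^9
= 1.00000 - 1.74814 + 1.01641 - 0.22737 + 0.01707 - 0.00027 + 0.00000 - 0.00000
= 0.05770.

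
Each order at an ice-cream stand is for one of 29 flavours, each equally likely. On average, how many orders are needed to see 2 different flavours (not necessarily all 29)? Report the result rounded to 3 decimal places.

With k distinct flavours already seen, the next new one arrives after an expected 29/(29-k) orders.
Sum over k = 0,...,1: E = 29/29 + 29/28 = 2.0357.

2.036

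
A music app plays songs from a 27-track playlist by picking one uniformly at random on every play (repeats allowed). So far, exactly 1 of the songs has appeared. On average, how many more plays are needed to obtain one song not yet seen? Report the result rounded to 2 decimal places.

1.04

The number of plays until the next new song is geometric with success probability 26/27, so its mean is 27/26.
E = 27/26 = 1.038.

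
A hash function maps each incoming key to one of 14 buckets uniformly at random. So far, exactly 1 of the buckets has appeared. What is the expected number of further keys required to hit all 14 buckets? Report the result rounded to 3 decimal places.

44.522

With k distinct buckets already seen, the next new one takes an expected 14/(14-k) keys.
Sum over k = 1,...,13: E = 14/13 + 14/12 + 14/11 + ... + 14/2 + 14/1 = 44.5219.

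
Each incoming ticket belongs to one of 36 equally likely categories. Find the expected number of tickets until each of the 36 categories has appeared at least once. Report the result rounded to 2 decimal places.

150.28

The wait to go from k to k+1 distinct categories is geometric with mean 36/(36-k).
E[T] = 36/36 + 36/35 + 36/34 + ... + 36/2 + 36/1 = 36·H_{36}.
H_{36} = 4.175, so E[T] = 150.284.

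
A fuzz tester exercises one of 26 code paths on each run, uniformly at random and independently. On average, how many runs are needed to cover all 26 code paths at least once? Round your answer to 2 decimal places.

100.21

The wait to go from k to k+1 distinct code paths is geometric with mean 26/(26-k).
E[T] = 26/26 + 26/25 + 26/24 + ... + 26/2 + 26/1 = 26·H_{26}.
H_{26} = 3.854, so E[T] = 100.215.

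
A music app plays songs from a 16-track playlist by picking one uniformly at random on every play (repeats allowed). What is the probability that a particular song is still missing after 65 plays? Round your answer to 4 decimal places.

On each play the fixed song fails to appear with probability 15/16.
P(still missing after 65) = (15/16)^65 = 0.01507.

0.0151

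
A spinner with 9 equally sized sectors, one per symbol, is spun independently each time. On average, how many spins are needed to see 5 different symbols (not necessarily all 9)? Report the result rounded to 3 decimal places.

Going from k to k+1 distinct takes a geometric number of spins with mean 9/(9-k).
Sum over k = 0,...,4: E = 9/9 + 9/8 + 9/7 + 9/6 + 9/5 = 6.7107.

6.711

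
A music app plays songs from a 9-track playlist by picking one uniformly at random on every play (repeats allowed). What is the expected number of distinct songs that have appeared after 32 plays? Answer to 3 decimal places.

8.792

For each song, P(seen in 32 plays) = 1 - (8/9)^32 = 0.9769.
By linearity of expectation, E[distinct seen] = 9·(1 - (8/9)^32) = 8.7923.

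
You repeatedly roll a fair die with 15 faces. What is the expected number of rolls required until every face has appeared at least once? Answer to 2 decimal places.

Split into phases: going from k distinct to k+1 distinct takes on average 15/(15-k) rolls.
E[T] = 15/15 + 15/14 + 15/13 + ... + 15/2 + 15/1 = 15·H_{15}.
H_{15} = 3.318, so E[T] = 49.773.

49.77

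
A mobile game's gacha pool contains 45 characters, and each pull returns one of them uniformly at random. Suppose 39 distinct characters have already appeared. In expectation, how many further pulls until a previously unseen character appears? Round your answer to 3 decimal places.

Each pull yields a new character with probability (45-39)/45 = 6/45, so the wait is geometric with mean 45/6.
E = 45/6 = 7.5000.

7.500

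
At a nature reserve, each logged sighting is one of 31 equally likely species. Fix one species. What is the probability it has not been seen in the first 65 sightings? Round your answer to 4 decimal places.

On each sighting the fixed species fails to appear with probability 30/31.
P(still missing after 65) = (30/31)^65 = 0.11868.

0.1187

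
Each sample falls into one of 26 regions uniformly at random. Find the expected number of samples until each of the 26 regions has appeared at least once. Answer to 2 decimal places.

After k distinct regions have appeared, the next sample gives a new one with probability (26-k)/26, so the expected wait for the (k+1)-th is 26/(26-k).
E[T] = 26/26 + 26/25 + 26/24 + ... + 26/2 + 26/1 = 26·H_{26}.
H_{26} = 3.854, so E[T] = 100.215.

100.21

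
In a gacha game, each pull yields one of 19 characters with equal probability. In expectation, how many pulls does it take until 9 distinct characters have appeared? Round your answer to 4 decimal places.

With k distinct characters already seen, the next new one arrives after an expected 19/(19-k) pulls.
Sum over k = 0,...,8: E = 19/19 + 19/18 + 19/17 + ... + 19/12 + 19/11 = 11.75666.

11.7567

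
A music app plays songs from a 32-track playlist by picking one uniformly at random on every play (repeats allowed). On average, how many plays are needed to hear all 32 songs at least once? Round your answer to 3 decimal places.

Split into phases: going from k distinct to k+1 distinct takes on average 32/(32-k) plays.
E[T] = 32/32 + 32/31 + 32/30 + ... + 32/2 + 32/1 = 32·H_{32}.
H_{32} = 4.0585, so E[T] = 129.8718.

129.872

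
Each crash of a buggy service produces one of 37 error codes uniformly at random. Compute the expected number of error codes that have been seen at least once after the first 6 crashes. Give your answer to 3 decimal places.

For each error code, P(seen in 6 crashes) = 1 - (36/37)^6 = 0.1516.
By linearity of expectation, E[distinct seen] = 37·(1 - (36/37)^6) = 5.6089.

5.609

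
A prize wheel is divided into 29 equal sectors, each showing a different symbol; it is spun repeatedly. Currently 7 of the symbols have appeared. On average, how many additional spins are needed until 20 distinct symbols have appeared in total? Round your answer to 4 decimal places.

The wait to go from k to k+1 distinct symbols is geometric with mean 29/(29-k).
Sum over k = 7,...,19: E = 29/22 + 29/21 + 29/20 + ... + 29/11 + 29/10 = 24.99350.

24.9935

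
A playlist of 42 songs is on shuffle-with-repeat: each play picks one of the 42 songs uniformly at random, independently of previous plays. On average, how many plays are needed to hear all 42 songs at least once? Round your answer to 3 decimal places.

181.723

Split into phases: going from k distinct to k+1 distinct takes on average 42/(42-k) plays.
E[T] = 42/42 + 42/41 + 42/40 + ... + 42/2 + 42/1 = 42·H_{42}.
H_{42} = 4.3267, so E[T] = 181.7232.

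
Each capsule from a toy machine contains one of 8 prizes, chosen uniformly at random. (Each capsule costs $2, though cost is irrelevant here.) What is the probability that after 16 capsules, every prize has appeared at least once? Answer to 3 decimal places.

0.307

By inclusion–exclusion over which prizes are missing,
P(all seen) = Σ_{j=0}^{8} (-1)^j C(8,j)((8-j)/8)^16
= 1.0000 - 0.9445 + 0.2806 - 0.0304 + 0.0011 - 0.0000 + 0.0000 - 0.0000 + 0.0000
= 0.3068.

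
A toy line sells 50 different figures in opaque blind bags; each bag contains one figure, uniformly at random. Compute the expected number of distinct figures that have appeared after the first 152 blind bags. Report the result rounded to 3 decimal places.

47.681

For each figure, P(seen in 152 blind bags) = 1 - (49/50)^152 = 0.9536.
By linearity of expectation, E[distinct seen] = 50·(1 - (49/50)^152) = 47.6808.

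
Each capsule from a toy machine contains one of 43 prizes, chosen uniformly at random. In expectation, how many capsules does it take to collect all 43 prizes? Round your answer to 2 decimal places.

187.05

The wait to go from k to k+1 distinct prizes is geometric with mean 43/(43-k).
E[T] = 43/43 + 43/42 + 43/41 + ... + 43/2 + 43/1 = 43·H_{43}.
H_{43} = 4.350, so E[T] = 187.050.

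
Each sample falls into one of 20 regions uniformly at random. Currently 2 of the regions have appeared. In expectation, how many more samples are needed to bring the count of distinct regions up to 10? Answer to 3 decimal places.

11.323

With k distinct regions already seen, the next new one takes an expected 20/(20-k) samples.
Sum over k = 2,...,9: E = 20/18 + 20/17 + 20/16 + ... + 20/12 + 20/11 = 11.3228.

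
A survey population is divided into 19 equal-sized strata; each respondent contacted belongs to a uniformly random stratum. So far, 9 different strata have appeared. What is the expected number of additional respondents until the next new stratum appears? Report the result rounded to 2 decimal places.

The number of respondents until the next new stratum is geometric with success probability 10/19, so its mean is 19/10.
E = 19/10 = 1.900.

1.90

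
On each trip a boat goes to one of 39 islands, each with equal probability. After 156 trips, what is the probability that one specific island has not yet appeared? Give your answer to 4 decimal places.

0.0174

Each trip misses the fixed island with probability (39-1)/39 = 38/39, independently.
P(still missing after 156) = (38/39)^156 = 0.01738.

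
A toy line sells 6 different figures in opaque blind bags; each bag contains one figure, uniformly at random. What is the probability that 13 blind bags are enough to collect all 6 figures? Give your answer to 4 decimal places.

0.5139

Let A_i be the event that figure i is missing after 13 blind bags. By inclusion–exclusion on the A_i,
P(all seen) = Σ_{j=0}^{6} (-1)^j C(6,j)((6-j)/6)^13
= 1.00000 - 0.56078 + 0.07707 - 0.00244 + 0.00001 - 0.00000 + 0.00000
= 0.51386.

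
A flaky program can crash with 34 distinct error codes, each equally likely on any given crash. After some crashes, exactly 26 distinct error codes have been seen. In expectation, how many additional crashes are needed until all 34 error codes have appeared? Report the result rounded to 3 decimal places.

92.407

The wait to go from k to k+1 distinct error codes is geometric with mean 34/(34-k).
Sum over k = 26,...,33: E = 34/8 + 34/7 + 34/6 + ... + 34/2 + 34/1 = 92.4071.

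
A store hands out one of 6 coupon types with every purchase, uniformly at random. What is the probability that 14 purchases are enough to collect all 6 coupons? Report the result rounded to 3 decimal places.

0.583

Let A_i be the event that coupon i is missing after 14 purchases. By inclusion–exclusion on the A_i,
P(all seen) = Σ_{j=0}^{6} (-1)^j C(6,j)((6-j)/6)^14
= 1.0000 - 0.4673 + 0.0514 - 0.0012 + 0.0000 - 0.0000 + 0.0000
= 0.5828.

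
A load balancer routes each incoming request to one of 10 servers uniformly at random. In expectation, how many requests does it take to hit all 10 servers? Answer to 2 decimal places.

29.29

Split into phases: going from k distinct to k+1 distinct takes on average 10/(10-k) requests.
E[T] = 10/10 + 10/9 + 10/8 + ... + 10/2 + 10/1 = 10·H_{10}.
H_{10} = 2.929, so E[T] = 29.290.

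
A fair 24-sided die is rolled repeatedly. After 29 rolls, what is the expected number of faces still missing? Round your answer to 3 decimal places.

For each face, P(unseen after 29) = (23/24)^29 = 0.2911.
By linearity of expectation, E[unseen] = 24·(23/24)^29 = 6.9854.

6.985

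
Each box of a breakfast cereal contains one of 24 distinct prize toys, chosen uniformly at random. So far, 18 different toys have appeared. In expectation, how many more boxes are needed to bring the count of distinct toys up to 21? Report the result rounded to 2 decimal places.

The wait to go from k to k+1 distinct toys is geometric with mean 24/(24-k).
Sum over k = 18,...,20: E = 24/6 + 24/5 + 24/4 = 14.800.

14.80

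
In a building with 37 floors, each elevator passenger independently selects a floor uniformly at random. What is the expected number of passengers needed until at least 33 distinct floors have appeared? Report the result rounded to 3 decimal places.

Going from k to k+1 distinct takes a geometric number of passengers with mean 37/(37-k).
Sum over k = 0,...,32: E = 37/37 + 37/36 + 37/35 + ... + 37/6 + 37/5 = 78.3754.

78.375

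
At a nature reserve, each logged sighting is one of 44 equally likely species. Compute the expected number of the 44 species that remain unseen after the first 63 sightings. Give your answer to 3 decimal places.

For each species, P(unseen after 63) = (43/44)^63 = 0.2350.
By linearity of expectation, E[unseen] = 44·(43/44)^63 = 10.3382.

10.338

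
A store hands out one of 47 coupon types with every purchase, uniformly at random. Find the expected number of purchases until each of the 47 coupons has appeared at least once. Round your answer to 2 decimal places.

208.58

Split into phases: going from k distinct to k+1 distinct takes on average 47/(47-k) purchases.
E[T] = 47/47 + 47/46 + 47/45 + ... + 47/2 + 47/1 = 47·H_{47}.
H_{47} = 4.438, so E[T] = 208.584.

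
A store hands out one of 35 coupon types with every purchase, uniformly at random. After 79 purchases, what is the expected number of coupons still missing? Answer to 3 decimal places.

For each coupon, P(unseen after 79) = (34/35)^79 = 0.1013.
By linearity of expectation, E[unseen] = 35·(34/35)^79 = 3.5443.

3.544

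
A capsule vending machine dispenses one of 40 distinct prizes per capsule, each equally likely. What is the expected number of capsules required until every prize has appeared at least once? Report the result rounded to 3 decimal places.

After k distinct prizes have appeared, the next capsule gives a new one with probability (40-k)/40, so the expected wait for the (k+1)-th is 40/(40-k).
E[T] = 40/40 + 40/39 + 40/38 + ... + 40/2 + 40/1 = 40·H_{40}.
H_{40} = 4.2785, so E[T] = 171.1417.

171.142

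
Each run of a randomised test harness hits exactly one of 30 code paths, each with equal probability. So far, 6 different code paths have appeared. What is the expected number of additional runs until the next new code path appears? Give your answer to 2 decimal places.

1.25

The number of runs until the next new code path is geometric with success probability 24/30, so its mean is 30/24.
E = 30/24 = 1.250.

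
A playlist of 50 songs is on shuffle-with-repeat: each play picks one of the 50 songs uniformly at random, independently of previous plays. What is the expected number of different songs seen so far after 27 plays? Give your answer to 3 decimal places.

For each song, P(seen in 27 plays) = 1 - (49/50)^27 = 0.4204.
By linearity of expectation, E[distinct seen] = 50·(1 - (49/50)^27) = 21.0216.

21.022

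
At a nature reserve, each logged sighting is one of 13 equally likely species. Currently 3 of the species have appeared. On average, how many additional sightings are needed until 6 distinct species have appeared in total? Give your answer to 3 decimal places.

The wait to go from k to k+1 distinct species is geometric with mean 13/(13-k).
Sum over k = 3,...,5: E = 13/10 + 13/9 + 13/8 = 4.3694.

4.369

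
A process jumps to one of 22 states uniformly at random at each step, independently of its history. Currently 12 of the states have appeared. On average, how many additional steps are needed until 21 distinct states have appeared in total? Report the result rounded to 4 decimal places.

With k distinct states already seen, the next new one takes an expected 22/(22-k) steps.
Sum over k = 12,...,20: E = 22/10 + 22/9 + 22/8 + ... + 22/3 + 22/2 = 42.43730.

42.4373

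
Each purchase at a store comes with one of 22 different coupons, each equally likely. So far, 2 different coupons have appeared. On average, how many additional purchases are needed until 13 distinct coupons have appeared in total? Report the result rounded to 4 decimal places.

16.9130

With k distinct coupons already seen, the next new one takes an expected 22/(22-k) purchases.
Sum over k = 2,...,12: E = 22/20 + 22/19 + 22/18 + ... + 22/11 + 22/10 = 16.91297.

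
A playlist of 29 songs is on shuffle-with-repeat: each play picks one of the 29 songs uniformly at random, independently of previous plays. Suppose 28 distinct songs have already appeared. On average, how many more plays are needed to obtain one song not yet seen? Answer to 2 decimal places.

The number of plays until the next new song is geometric with success probability 1/29, so its mean is 29/1.
E = 29/1 = 29.000.

29.00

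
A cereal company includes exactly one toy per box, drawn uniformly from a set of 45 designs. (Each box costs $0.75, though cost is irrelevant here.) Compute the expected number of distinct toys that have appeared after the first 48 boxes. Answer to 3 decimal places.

For each toy, P(seen in 48 boxes) = 1 - (44/45)^48 = 0.6600.
By linearity of expectation, E[distinct seen] = 45·(1 - (44/45)^48) = 29.6983.

29.698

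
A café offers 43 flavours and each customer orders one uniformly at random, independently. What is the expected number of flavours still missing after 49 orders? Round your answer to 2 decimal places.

For each flavour, P(unseen after 49) = (42/43)^49 = 0.316.
By linearity of expectation, E[unseen] = 43·(42/43)^49 = 13.575.

13.57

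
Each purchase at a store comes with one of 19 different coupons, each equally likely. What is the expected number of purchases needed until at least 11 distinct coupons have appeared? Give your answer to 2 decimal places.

15.77

Going from k to k+1 distinct takes a geometric number of purchases with mean 19/(19-k).
Sum over k = 0,...,10: E = 19/19 + 19/18 + 19/17 + ... + 19/10 + 19/9 = 15.768.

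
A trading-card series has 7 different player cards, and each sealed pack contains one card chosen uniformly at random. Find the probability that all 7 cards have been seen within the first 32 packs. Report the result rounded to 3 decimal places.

0.950

Let A_i be the event that card i is missing after 32 packs. By inclusion–exclusion on the A_i,
P(all seen) = Σ_{j=0}^{7} (-1)^j C(7,j)((7-j)/7)^32
= 1.0000 - 0.0504 + 0.0004 - 0.0000 + 0.0000 - 0.0000 + 0.0000 - 0.0000
= 0.9500.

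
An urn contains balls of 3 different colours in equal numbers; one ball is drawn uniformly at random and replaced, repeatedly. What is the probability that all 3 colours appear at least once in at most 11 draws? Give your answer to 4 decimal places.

Let A_i be the event that colour i is missing after 11 draws. By inclusion–exclusion on the A_i,
P(all seen) = Σ_{j=0}^{3} (-1)^j C(3,j)((3-j)/3)^11
= 1.00000 - 0.03468 + 0.00002 - 0.00000
= 0.96533.

0.9653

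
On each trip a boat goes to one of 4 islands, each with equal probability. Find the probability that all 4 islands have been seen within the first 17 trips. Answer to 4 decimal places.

By inclusion–exclusion over which islands are missing,
P(all seen) = Σ_{j=0}^{4} (-1)^j C(4,j)((4-j)/4)^17
= 1.00000 - 0.03007 + 0.00005 - 0.00000 + 0.00000
= 0.96998.

0.9700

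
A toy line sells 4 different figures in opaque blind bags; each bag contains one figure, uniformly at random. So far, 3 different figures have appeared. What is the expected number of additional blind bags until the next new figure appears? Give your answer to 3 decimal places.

The number of blind bags until the next new figure is geometric with success probability 1/4, so its mean is 4/1.
E = 4/1 = 4.0000.

4.000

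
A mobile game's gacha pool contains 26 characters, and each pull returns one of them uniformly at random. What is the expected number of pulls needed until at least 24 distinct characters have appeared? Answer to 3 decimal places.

61.215

With k distinct characters already seen, the next new one arrives after an expected 26/(26-k) pulls.
Sum over k = 0,...,23: E = 26/26 + 26/25 + 26/24 + ... + 26/4 + 26/3 = 61.2149.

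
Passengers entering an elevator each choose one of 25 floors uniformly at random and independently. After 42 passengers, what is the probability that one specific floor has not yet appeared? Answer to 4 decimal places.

0.1800

On each passenger the fixed floor fails to appear with probability 24/25.
P(still missing after 42) = (24/25)^42 = 0.18005.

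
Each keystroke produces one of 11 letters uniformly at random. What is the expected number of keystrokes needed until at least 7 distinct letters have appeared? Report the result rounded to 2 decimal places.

10.30

With k distinct letters already seen, the next new one arrives after an expected 11/(11-k) keystrokes.
Sum over k = 0,...,6: E = 11/11 + 11/10 + 11/9 + ... + 11/6 + 11/5 = 10.302.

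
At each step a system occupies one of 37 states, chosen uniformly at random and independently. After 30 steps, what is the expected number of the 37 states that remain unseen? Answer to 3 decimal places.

For each state, P(unseen after 30) = (36/37)^30 = 0.4396.
By linearity of expectation, E[unseen] = 37·(36/37)^30 = 16.2639.

16.264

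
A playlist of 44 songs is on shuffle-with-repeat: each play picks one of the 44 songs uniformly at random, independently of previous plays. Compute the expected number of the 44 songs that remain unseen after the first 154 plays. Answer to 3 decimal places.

For each song, P(unseen after 154) = (43/44)^154 = 0.0290.
By linearity of expectation, E[unseen] = 44·(43/44)^154 = 1.2761.

1.276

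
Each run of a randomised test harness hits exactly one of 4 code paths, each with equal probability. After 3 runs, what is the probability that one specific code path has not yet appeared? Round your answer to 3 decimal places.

0.422

On each run the fixed code path fails to appear with probability 3/4.
P(still missing after 3) = (3/4)^3 = 0.4219.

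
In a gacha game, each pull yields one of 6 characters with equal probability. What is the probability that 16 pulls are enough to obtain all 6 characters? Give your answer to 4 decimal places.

0.6980

By inclusion–exclusion over which characters are missing,
P(all seen) = Σ_{j=0}^{6} (-1)^j C(6,j)((6-j)/6)^16
= 1.00000 - 0.32453 + 0.02284 - 0.00031 + 0.00000 - 0.00000 + 0.00000
= 0.69800.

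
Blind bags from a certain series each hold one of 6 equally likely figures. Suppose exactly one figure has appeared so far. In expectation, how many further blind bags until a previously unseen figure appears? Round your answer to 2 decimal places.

The number of blind bags until the next new figure is geometric with success probability 5/6, so its mean is 6/5.
E = 6/5 = 1.200.

1.20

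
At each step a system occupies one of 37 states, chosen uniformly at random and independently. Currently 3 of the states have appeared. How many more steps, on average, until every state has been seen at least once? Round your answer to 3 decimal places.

152.374

The wait to go from k to k+1 distinct states is geometric with mean 37/(37-k).
Sum over k = 3,...,36: E = 37/34 + 37/33 + 37/32 + ... + 37/2 + 37/1 = 152.3738.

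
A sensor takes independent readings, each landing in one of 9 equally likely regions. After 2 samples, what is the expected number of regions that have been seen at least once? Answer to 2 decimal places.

1.89

For each region, P(seen in 2 samples) = 1 - (8/9)^2 = 0.210.
By linearity of expectation, E[distinct seen] = 9·(1 - (8/9)^2) = 1.889.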